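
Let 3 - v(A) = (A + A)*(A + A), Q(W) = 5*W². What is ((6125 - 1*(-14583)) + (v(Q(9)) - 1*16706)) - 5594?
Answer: -657689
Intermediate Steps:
v(A) = 3 - 4*A² (v(A) = 3 - (A + A)*(A + A) = 3 - 2*A*2*A = 3 - 4*A²)
((6125 - 1*(-14583)) + (v(Q(9)) - 1*16706)) - 5594 = ((6125 - 1*(-14583)) + ((3 - 4*(5*9²)²) - 1*16706)) - 5594 = ((6125 + 14583) + ((3 - 4*(5*81)²) - 16706)) - 5594 = (20708 + ((3 - 4*405²) - 16706)) - 5594 = (20708 + ((3 - 4*164025) - 16706)) - 5594 = (20708 + ((3 - 656100) - 16706)) - 5594 = (20708 + (-656097 - 16706)) - 5594 = (20708 - 672803) - 5594 = -652095 - 5594 = -657689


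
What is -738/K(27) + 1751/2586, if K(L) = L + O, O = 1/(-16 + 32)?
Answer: -29777305/1119738 ≈ -26.593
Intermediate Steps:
O = 1/16 ≈ 0.062500
K(L) = 1/16 + L (K(L) = L + 1/16 = 1/16 + L)
-738/K(27) + 1751/2586 = -738/(1/16 + 27) + 1751/2586 = -738/433/16 + 1751*(1/2586) = -738*16/433 + 1751/2586 = -11808/433 + 1751/2586 = -29777305/1119738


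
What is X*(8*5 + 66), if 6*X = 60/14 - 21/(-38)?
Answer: 22737/266 ≈ 85.477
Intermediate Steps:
X = 429/532 (X = (60/14 - 21/(-38))/6 = (60*(1/14) - 21*(-1/38))/6 = (30/7 + 21/38)/6 = (⅙)*(1287/266) = 429/532 ≈ 0.80639)
X*(8*5 + 66) = 429*(8*5 + 66)/532 = 429*(40 + 66)/532 = (429/532)*106 = 22737/266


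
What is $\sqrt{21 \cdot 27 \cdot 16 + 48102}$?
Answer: $\sqrt{57174} \approx 239.11$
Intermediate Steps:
$\sqrt{21 \cdot 27 \cdot 16 + 48102} = \sqrt{567 \cdot 16 + 48102} = \sqrt{9072 + 48102} = \sqrt{57174}$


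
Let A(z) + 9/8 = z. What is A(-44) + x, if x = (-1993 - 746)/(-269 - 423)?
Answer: -56975/1384 ≈ -41.167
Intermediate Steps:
A(z) = -9/8 + z
x = 2739/692 (x = -2739/(-692) = -2739*(-1/692) = 2739/692 ≈ 3.9581)
A(-44) + x = (-9/8 - 44) + 2739/692 = -361/8 + 2739/692 = -56975/1384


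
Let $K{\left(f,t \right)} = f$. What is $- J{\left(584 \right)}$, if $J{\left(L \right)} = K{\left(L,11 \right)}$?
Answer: $-584$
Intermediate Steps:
$J{\left(L \right)} = L$
$- J{\left(584 \right)} = \left(-1\right) 584 = -584$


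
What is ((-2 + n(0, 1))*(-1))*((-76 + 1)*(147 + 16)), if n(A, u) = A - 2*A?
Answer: -24450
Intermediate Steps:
n(A, u) = -A
((-2 + n(0, 1))*(-1))*((-76 + 1)*(147 + 16)) = ((-2 - 1*0)*(-1))*((-76 + 1)*(147 + 16)) = ((-2 + 0)*(-1))*(-75*163) = -2*(-1)*(-12225) = 2*(-12225) = -24450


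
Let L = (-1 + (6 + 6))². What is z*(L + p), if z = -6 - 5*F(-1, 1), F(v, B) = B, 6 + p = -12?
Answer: -1133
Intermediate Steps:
p = -18 (p = -6 - 12 = -18)
L = 121 (L = (-1 + 12)² = 11² = 121)
z = -11 (z = -6 - 5*1 = -6 - 5 = -11)
z*(L + p) = -11*(121 - 18) = -11*103 = -1133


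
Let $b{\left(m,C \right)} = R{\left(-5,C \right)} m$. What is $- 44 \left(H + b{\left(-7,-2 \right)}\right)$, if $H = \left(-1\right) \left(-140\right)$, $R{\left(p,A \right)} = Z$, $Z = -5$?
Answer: $-7700$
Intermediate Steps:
$R{\left(p,A \right)} = -5$
$b{\left(m,C \right)} = - 5 m$
$H = 140$
$- 44 \left(H + b{\left(-7,-2 \right)}\right) = - 44 \left(140 - -35\right) = - 44 \left(140 + 35\right) = \left(-44\right) 175 = -7700$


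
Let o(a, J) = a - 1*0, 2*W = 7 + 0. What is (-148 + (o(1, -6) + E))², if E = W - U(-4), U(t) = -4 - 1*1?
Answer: 76729/4 ≈ 19182.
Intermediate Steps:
W = 7/2 (W = (7 + 0)/2 = (½)*7 = 7/2 ≈ 3.5000)
U(t) = -5 (U(t) = -4 - 1 = -5)
E = 17/2 (E = 7/2 - 1*(-5) = 7/2 + 5 = 17/2 ≈ 8.5000)
o(a, J) = a (o(a, J) = a + 0 = a)
(-148 + (o(1, -6) + E))² = (-148 + (1 + 17/2))² = (-148 + 19/2)² = (-277/2)² = 76729/4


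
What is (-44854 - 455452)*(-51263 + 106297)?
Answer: -27533840404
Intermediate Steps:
(-44854 - 455452)*(-51263 + 106297) = -500306*55034 = -27533840404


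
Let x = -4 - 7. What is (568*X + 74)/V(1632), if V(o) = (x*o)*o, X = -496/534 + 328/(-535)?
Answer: 57267439/2092512407040 ≈ 2.7368e-5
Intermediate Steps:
X = -220256/142845 (X = -496*1/534 + 328*(-1/535) = -248/267 - 328/535 = -220256/142845 ≈ -1.5419)
x = -11
V(o) = -11*o² (V(o) = (-11*o)*o = -11*o²)
(568*X + 74)/V(1632) = (568*(-220256/142845) + 74)/((-11*1632²)) = (-125105408/142845 + 74)/((-11*2663424)) = -114534878/142845/(-29297664) = -114534878/142845*(-1/29297664) = 57267439/2092512407040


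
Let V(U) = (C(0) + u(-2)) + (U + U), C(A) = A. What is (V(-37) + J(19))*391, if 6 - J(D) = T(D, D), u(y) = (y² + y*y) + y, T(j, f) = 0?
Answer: -24242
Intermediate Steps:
u(y) = y + 2*y² (u(y) = (y² + y²) + y = 2*y² + y = y + 2*y²)
J(D) = 6 (J(D) = 6 - 1*0 = 6 + 0 = 6)
V(U) = 6 + 2*U (V(U) = (0 - 2*(1 + 2*(-2))) + (U + U) = (0 - 2*(1 - 4)) + 2*U = (0 - 2*(-3)) + 2*U = (0 + 6) + 2*U = 6 + 2*U)
(V(-37) + J(19))*391 = ((6 + 2*(-37)) + 6)*391 = ((6 - 74) + 6)*391 = (-68 + 6)*391 = -62*391 = -24242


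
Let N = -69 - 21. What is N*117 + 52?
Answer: -10478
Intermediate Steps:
N = -90
N*117 + 52 = -90*117 + 52 = -10530 + 52 = -10478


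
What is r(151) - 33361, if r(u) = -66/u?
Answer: -5037577/151 ≈ -33361.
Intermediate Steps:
r(151) - 33361 = -66/151 - 33361 = -5037577/151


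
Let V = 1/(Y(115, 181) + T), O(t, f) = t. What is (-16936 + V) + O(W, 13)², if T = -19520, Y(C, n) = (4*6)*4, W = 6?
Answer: -328265601/19424 ≈ -16900.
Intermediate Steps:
Y(C, n) = 96 (Y(C, n) = 24*4 = 96)
V = -1/19424 (V = 1/(96 - 19520) = 1/(-19424) = -1/19424 ≈ -5.1483e-5)
(-16936 + V) + O(W, 13)² = (-16936 - 1/19424) + 6² = -328964865/19424 + 36 = -328265601/19424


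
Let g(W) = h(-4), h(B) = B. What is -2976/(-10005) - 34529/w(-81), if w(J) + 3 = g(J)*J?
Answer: -114835783/1070535 ≈ -107.27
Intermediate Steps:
g(W) = -4
w(J) = -3 - 4*J
-2976/(-10005) - 34529/w(-81) = -2976/(-10005) - 34529/(-3 - 4*(-81)) = -2976*(-1/10005) - 34529/(-3 + 324) = 992/3335 - 34529/321 = -114835783/1070535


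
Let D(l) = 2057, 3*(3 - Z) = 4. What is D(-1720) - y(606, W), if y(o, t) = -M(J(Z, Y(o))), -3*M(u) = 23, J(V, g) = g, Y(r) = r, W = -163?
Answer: 6148/3 ≈ 2049.3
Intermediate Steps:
Z = 5/3 (Z = 3 - ⅓*4 = 3 - 4/3 = 5/3 ≈ 1.6667)
M(u) = -23/3 (M(u) = -⅓*23 = -23/3)
y(o, t) = 23/3 (y(o, t) = -1*(-23/3) = 23/3)
D(-1720) - y(606, W) = 2057 - 1*23/3 = 2057 - 23/3 = 6148/3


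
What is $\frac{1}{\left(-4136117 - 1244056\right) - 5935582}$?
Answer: $- \frac{1}{11315755} \approx -8.8372 \cdot 10^{-8}$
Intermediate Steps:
$\frac{1}{\left(-4136117 - 1244056\right) - 5935582} = \frac{1}{-5380173 - 5935582} = \frac{1}{-11315755} = - \frac{1}{11315755}$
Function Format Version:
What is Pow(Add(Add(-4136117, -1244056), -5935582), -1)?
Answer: Rational(-1, 11315755) ≈ -8.8372e-8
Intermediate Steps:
Pow(Add(Add(-4136117, -1244056), -5935582), -1) = Pow(Add(-5380173, -5935582), -1) = Pow(-11315755, -1) = Rational(-1, 11315755)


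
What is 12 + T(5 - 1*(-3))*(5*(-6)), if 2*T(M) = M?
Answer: -108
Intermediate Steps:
T(M) = M/2
12 + T(5 - 1*(-3))*(5*(-6)) = 12 + ((5 - 1*(-3))/2)*(5*(-6)) = 12 + ((5 + 3)/2)*(-30) = 12 + ((1/2)*8)*(-30) = 12 + 4*(-30) = 12 - 120 = -108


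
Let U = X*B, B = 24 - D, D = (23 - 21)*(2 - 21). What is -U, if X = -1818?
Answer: 112716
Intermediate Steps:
D = -38 (D = 2*(-19) = -38)
B = 62 (B = 24 - 1*(-38) = 24 + 38 = 62)
U = -112716 (U = -1818*62 = -112716)
-U = -1*(-112716) = 112716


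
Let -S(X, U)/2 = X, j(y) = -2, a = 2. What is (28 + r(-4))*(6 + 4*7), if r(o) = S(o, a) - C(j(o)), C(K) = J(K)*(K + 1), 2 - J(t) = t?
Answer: 1360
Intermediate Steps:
J(t) = 2 - t
S(X, U) = -2*X
C(K) = (1 + K)*(2 - K) (C(K) = (2 - K)*(K + 1) = (2 - K)*(1 + K) = (1 + K)*(2 - K))
r(o) = 4 - 2*o (r(o) = -2*o - (2 - 2 - 1*(-2)²) = -2*o - (2 - 2 - 1*4) = -2*o - (2 - 2 - 4) = -2*o - 1*(-4) = -2*o + 4 = 4 - 2*o)
(28 + r(-4))*(6 + 4*7) = (28 + (4 - 2*(-4)))*(6 + 4*7) = (28 + (4 + 8))*(6 + 28) = (28 + 12)*34 = 40*34 = 1360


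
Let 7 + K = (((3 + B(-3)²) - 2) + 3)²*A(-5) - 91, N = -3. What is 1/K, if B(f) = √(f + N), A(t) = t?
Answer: -1/118 ≈ -0.0084746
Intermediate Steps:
B(f) = √(-3 + f) (B(f) = √(f - 3) = √(-3 + f))
K = -118 (K = -7 + ((((3 + (√(-3 - 3))²) - 2) + 3)²*(-5) - 91) = -7 + ((((3 + (√(-6))²) - 2) + 3)²*(-5) - 91) = -7 + ((((3 + (I*√6)²) - 2) + 3)²*(-5) - 91) = -7 + ((((3 - 6) - 2) + 3)²*(-5) - 91) = -7 + (((-3 - 2) + 3)²*(-5) - 91) = -7 + ((-5 + 3)²*(-5) - 91) = -7 + ((-2)²*(-5) - 91) = -7 + (4*(-5) - 91) = -7 + (-20 - 91) = -7 - 111 = -118)
1/K = 1/(-118) = -1/118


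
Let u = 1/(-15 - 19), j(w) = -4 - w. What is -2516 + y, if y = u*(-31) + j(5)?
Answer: -85819/34 ≈ -2524.1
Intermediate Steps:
u = -1/34 (u = 1/(-34) = -1/34 ≈ -0.029412)
y = -275/34 (y = -1/34*(-31) + (-4 - 1*5) = 31/34 + (-4 - 5) = 31/34 - 9 = -275/34 ≈ -8.0882)
-2516 + y = -2516 - 275/34 = -85819/34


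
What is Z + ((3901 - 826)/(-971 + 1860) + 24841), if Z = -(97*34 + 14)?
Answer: 19142356/889 ≈ 21532.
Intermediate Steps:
Z = -3312 (Z = -(3298 + 14) = -1*3312 = -3312)
Z + ((3901 - 826)/(-971 + 1860) + 24841) = -3312 + ((3901 - 826)/(-971 + 1860) + 24841) = -3312 + (3075/889 + 24841) = -3312 + 22086724/889 = 19142356/889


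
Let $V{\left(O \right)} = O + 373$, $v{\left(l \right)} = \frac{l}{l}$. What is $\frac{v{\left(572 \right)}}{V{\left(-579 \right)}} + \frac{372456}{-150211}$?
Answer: $- \frac{76876147}{30943466} \approx -2.4844$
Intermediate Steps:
$v{\left(l \right)} = 1$
$V{\left(O \right)} = 373 + O$
$\frac{v{\left(572 \right)}}{V{\left(-579 \right)}} + \frac{372456}{-150211} = 1 \frac{1}{373 - 579} + \frac{372456}{-150211} = 1 \frac{1}{-206} + 372456 \left(- \frac{1}{150211}\right) = 1 \left(- \frac{1}{206}\right) - \frac{372456}{150211} = - \frac{1}{206} - \frac{372456}{150211} = - \frac{76876147}{30943466}$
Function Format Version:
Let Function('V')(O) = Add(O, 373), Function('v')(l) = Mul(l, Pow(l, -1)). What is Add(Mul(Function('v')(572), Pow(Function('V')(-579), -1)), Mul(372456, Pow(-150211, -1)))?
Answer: Rational(-76876147, 30943466) ≈ -2.4844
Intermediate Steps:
Function('v')(l) = 1
Function('V')(O) = Add(373, O)
Add(Mul(Function('v')(572), Pow(Function('V')(-579), -1)), Mul(372456, Pow(-150211, -1))) = Add(Mul(1, Pow(Add(373, -579), -1)), Mul(372456, Pow(-150211, -1))) = Add(Mul(1, Pow(-206, -1)), Mul(372456, Rational(-1, 150211))) = Add(Mul(1, Rational(-1, 206)), Rational(-372456, 150211)) = Add(Rational(-1, 206), Rational(-372456, 150211)) = Rational(-76876147, 30943466)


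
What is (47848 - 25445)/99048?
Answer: 22403/99048 ≈ 0.22618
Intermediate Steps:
(47848 - 25445)/99048 = 22403*(1/99048) = 22403/99048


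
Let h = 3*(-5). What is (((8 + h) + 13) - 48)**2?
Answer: 1764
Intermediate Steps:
h = -15
(((8 + h) + 13) - 48)**2 = (((8 - 15) + 13) - 48)**2 = ((-7 + 13) - 48)**2 = (6 - 48)**2 = (-42)**2 = 1764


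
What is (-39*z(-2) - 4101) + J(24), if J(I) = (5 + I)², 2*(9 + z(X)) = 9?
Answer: -6169/2 ≈ -3084.5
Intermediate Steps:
z(X) = -9/2 (z(X) = -9 + (½)*9 = -9 + 9/2 = -9/2)
(-39*z(-2) - 4101) + J(24) = (-39*(-9/2) - 4101) + (5 + 24)² = (351/2 - 4101) + 29² = -7851/2 + 841 = -6169/2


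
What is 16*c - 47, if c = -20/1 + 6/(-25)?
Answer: -9271/25 ≈ -370.84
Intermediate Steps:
c = -506/25 (c = -20*1 + 6*(-1/25) = -20 - 6/25 = -506/25 ≈ -20.240)
16*c - 47 = 16*(-506/25) - 47 = -8096/25 - 47 = -9271/25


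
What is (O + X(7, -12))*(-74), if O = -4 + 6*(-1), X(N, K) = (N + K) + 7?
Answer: 592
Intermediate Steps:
X(N, K) = 7 + K + N (X(N, K) = (K + N) + 7 = 7 + K + N)
O = -10 (O = -4 - 6 = -10)
(O + X(7, -12))*(-74) = (-10 + (7 - 12 + 7))*(-74) = (-10 + 2)*(-74) = -8*(-74) = 592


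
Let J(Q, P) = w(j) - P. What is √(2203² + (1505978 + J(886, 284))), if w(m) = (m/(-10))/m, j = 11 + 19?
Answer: √635890290/10 ≈ 2521.7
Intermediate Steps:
j = 30
w(m) = -⅒ (w(m) = (m*(-⅒))/m = (-m/10)/m = -⅒)
J(Q, P) = -⅒ - P
√(2203² + (1505978 + J(886, 284))) = √(2203² + (1505978 + (-⅒ - 1*284))) = √(4853209 + (1505978 + (-⅒ - 284))) = √(4853209 + (1505978 - 2841/10)) = √(4853209 + 15056939/10) = √(63589029/10) = √635890290/10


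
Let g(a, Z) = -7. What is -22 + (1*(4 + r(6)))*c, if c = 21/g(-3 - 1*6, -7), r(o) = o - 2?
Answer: -46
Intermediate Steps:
r(o) = -2 + o
c = -3 (c = 21/(-7) = 21*(-⅐) = -3)
-22 + (1*(4 + r(6)))*c = -22 + (1*(4 + (-2 + 6)))*(-3) = -22 + (1*(4 + 4))*(-3) = -22 + (1*8)*(-3) = -22 + 8*(-3) = -22 - 24 = -46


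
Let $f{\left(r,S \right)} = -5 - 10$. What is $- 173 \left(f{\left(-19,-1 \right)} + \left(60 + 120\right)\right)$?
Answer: $-28545$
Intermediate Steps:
$f{\left(r,S \right)} = -15$
$- 173 \left(f{\left(-19,-1 \right)} + \left(60 + 120\right)\right) = - 173 \left(-15 + \left(60 + 120\right)\right) = - 173 \left(-15 + 180\right) = \left(-173\right) 165 = -28545$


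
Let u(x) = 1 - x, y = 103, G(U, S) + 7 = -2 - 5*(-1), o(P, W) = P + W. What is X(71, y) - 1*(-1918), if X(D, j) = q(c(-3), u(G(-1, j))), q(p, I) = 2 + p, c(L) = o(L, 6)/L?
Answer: 1919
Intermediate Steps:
G(U, S) = -4 (G(U, S) = -7 + (-2 - 5*(-1)) = -7 + (-2 + 5) = -7 + 3 = -4)
c(L) = (6 + L)/L (c(L) = (L + 6)/L = (6 + L)/L)
X(D, j) = 1 (X(D, j) = 2 + (6 - 3)/(-3) = 2 - 1/3*3 = 2 - 1 = 1)
X(71, y) - 1*(-1918) = 1 - 1*(-1918) = 1 + 1918 = 1919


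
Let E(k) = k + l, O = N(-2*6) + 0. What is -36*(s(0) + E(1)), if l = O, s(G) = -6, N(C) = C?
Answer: 612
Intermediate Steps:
O = -12 (O = -2*6 + 0 = -12 + 0 = -12)
l = -12
E(k) = -12 + k (E(k) = k - 12 = -12 + k)
-36*(s(0) + E(1)) = -36*(-6 + (-12 + 1)) = -36*(-6 - 11) = -36*(-17) = 612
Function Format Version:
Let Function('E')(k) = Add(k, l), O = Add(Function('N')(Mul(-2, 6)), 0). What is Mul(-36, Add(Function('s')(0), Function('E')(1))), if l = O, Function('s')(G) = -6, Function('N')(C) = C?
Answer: 612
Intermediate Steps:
O = -12 (O = Add(Mul(-2, 6), 0) = Add(-12, 0) = -12)
l = -12
Function('E')(k) = Add(-12, k) (Function('E')(k) = Add(k, -12) = Add(-12, k))
Mul(-36, Add(Function('s')(0), Function('E')(1))) = Mul(-36, Add(-6, Add(-12, 1))) = Mul(-36, Add(-6, -11)) = Mul(-36, -17) = 612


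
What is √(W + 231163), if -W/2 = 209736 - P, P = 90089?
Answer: I*√8131 ≈ 90.172*I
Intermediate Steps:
W = -239294 (W = -2*(209736 - 1*90089) = -2*(209736 - 90089) = -2*119647 = -239294)
√(W + 231163) = √(-239294 + 231163) = √(-8131) = I*√8131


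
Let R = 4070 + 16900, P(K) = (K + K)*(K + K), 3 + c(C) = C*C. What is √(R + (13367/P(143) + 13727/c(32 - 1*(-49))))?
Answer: 17*√63820796403009/937794 ≈ 144.82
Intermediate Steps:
c(C) = -3 + C² (c(C) = -3 + C*C = -3 + C²)
P(K) = 4*K² (P(K) = (2*K)*(2*K) = 4*K²)
R = 20970
√(R + (13367/P(143) + 13727/c(32 - 1*(-49)))) = √(20970 + (13367/((4*143²)) + 13727/(-3 + (32 - 1*(-49))²))) = √(20970 + (13367/((4*20449)) + 13727/(-3 + (32 + 49)²))) = √(20970 + (13367/81796 + 13727/(-3 + 81²))) = √(20970 + (13367*(1/81796) + 13727/(-3 + 6561))) = √(20970 + (13367/81796 + 13727/6558)) = √(20970 + 605237239/268209084) = √(5624949728719/268209084) = 17*√63820796403009/937794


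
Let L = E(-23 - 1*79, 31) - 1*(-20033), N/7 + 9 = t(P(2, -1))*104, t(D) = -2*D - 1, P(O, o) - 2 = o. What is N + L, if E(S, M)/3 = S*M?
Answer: 8300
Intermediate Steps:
P(O, o) = 2 + o
t(D) = -1 - 2*D
E(S, M) = 3*M*S (E(S, M) = 3*(S*M) = 3*(M*S) = 3*M*S)
N = -2247 (N = -63 + 7*((-1 - 2*(2 - 1))*104) = -63 + 7*((-1 - 2*1)*104) = -63 + 7*((-1 - 2)*104) = -63 + 7*(-3*104) = -63 + 7*(-312) = -63 - 2184 = -2247)
L = 10547 (L = 3*31*(-23 - 1*79) - 1*(-20033) = 3*31*(-23 - 79) + 20033 = 3*31*(-102) + 20033 = -9486 + 20033 = 10547)
N + L = -2247 + 10547 = 8300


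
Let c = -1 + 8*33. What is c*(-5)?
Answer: -1315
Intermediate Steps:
c = 263 (c = -1 + 264 = 263)
c*(-5) = 263*(-5) = -1315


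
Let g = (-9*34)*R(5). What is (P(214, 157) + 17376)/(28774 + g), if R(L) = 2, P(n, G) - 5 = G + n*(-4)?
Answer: 8341/14081 ≈ 0.59236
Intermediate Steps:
P(n, G) = 5 + G - 4*n (P(n, G) = 5 + (G + n*(-4)) = 5 + (G - 4*n) = 5 + G - 4*n)
g = -612 (g = -9*34*2 = -306*2 = -612)
(P(214, 157) + 17376)/(28774 + g) = ((5 + 157 - 4*214) + 17376)/(28774 - 612) = ((5 + 157 - 856) + 17376)/28162 = (-694 + 17376)*(1/28162) = 16682*(1/28162) = 8341/14081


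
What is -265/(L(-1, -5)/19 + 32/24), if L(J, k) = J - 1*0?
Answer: -15105/73 ≈ -206.92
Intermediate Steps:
L(J, k) = J (L(J, k) = J + 0 = J)
-265/(L(-1, -5)/19 + 32/24) = -265/(-1/19 + 32/24) = -265/(-1*1/19 + 32*(1/24)) = -265/(-1/19 + 4/3) = -265/(73/57) = (57/73)*(-265) = -15105/73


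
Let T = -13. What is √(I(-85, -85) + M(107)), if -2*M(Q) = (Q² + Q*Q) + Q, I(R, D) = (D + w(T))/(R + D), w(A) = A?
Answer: I*√332405590/170 ≈ 107.25*I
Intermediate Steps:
I(R, D) = (-13 + D)/(D + R) (I(R, D) = (D - 13)/(R + D) = (-13 + D)/(D + R))
M(Q) = -Q² - Q/2 (M(Q) = -((Q² + Q*Q) + Q)/2 = -((Q² + Q²) + Q)/2 = -(2*Q² + Q)/2 = -(Q + 2*Q²)/2 = -Q² - Q/2)
√(I(-85, -85) + M(107)) = √((-13 - 85)/(-85 - 85) - 1*107*(½ + 107)) = √(-98/(-170) - 1*107*215/2) = √(-1/170*(-98) - 23005/2) = √(49/85 - 23005/2) = √(-1955327/170) = I*√332405590/170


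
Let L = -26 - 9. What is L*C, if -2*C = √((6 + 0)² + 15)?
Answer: 35*√51/2 ≈ 124.97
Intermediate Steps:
L = -35
C = -√51/2 (C = -√((6 + 0)² + 15)/2 = -√(6² + 15)/2 = -√(36 + 15)/2 = -√51/2 ≈ -3.5707)
L*C = -(-35)*√51/2 = 35*√51/2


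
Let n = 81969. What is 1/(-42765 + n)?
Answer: 1/39204 ≈ 2.5508e-5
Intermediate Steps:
1/(-42765 + n) = 1/(-42765 + 81969) = 1/39204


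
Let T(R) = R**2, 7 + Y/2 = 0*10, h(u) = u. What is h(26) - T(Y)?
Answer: -170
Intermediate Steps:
Y = -14 (Y = -14 + 2*(0*10) = -14 + 2*0 = -14 + 0 = -14)
h(26) - T(Y) = 26 - 1*(-14)**2 = 26 - 1*196 = 26 - 196 = -170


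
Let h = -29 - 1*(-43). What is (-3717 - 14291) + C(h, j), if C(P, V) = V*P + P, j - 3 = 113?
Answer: -16370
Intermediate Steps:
j = 116 (j = 3 + 113 = 116)
h = 14 (h = -29 + 43 = 14)
C(P, V) = P + P*V (C(P, V) = P*V + P = P + P*V)
(-3717 - 14291) + C(h, j) = (-3717 - 14291) + 14*(1 + 116) = -18008 + 14*117 = -18008 + 1638 = -16370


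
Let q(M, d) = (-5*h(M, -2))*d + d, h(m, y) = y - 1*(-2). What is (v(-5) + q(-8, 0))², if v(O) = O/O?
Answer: 1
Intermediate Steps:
v(O) = 1
h(m, y) = 2 + y (h(m, y) = y + 2 = 2 + y)
q(M, d) = d (q(M, d) = (-5*(2 - 2))*d + d = (-5*0)*d + d = 0*d + d = 0 + d = d)
(v(-5) + q(-8, 0))² = (1 + 0)² = 1² = 1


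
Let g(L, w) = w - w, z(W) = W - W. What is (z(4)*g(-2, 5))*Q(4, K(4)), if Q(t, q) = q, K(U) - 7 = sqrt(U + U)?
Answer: 0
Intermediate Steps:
z(W) = 0
K(U) = 7 + sqrt(2)*sqrt(U) (K(U) = 7 + sqrt(U + U) = 7 + sqrt(2*U) = 7 + sqrt(2)*sqrt(U))
g(L, w) = 0
(z(4)*g(-2, 5))*Q(4, K(4)) = (0*0)*(7 + sqrt(2)*sqrt(4)) = 0*(7 + sqrt(2)*2) = 0*(7 + 2*sqrt(2)) = 0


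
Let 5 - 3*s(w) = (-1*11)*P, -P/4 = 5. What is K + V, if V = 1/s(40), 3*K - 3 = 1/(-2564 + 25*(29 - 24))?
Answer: 1550989/1573155 ≈ 0.98591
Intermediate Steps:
P = -20 (P = -4*5 = -20)
s(w) = -215/3 (s(w) = 5/3 - (-1*11)*(-20)/3 = 5/3 - (-11)*(-20)/3 = 5/3 - ⅓*220 = 5/3 - 220/3 = -215/3)
K = 7316/7317 (K = 1 + 1/(3*(-2564 + 25*(29 - 24))) = 1 + 1/(3*(-2564 + 25*5)) = 1 + 1/(3*(-2564 + 125)) = 1 + (⅓)/(-2439) = 1 + (⅓)*(-1/2439) = 1 - 1/7317 = 7316/7317 ≈ 0.99986)
V = -3/215 (V = 1/(-215/3) = -3/215 ≈ -0.013953)
K + V = 7316/7317 - 3/215 = 1550989/1573155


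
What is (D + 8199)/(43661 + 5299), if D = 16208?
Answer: 24407/48960 ≈ 0.49851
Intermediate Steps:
(D + 8199)/(43661 + 5299) = (16208 + 8199)/(43661 + 5299) = 24407/48960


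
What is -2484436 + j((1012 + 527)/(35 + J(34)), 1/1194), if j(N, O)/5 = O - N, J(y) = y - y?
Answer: -20766753619/8358 ≈ -2.4847e+6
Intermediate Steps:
J(y) = 0
j(N, O) = -5*N + 5*O (j(N, O) = 5*(O - N) = -5*N + 5*O)
-2484436 + j((1012 + 527)/(35 + J(34)), 1/1194) = -2484436 + (-5*(1012 + 527)/(35 + 0) + 5/1194) = -2484436 + (-7695/35 + 5*(1/1194)) = -2484436 + (-7695/35 + 5/1194) = -2484436 + (-5*1539/35 + 5/1194) = -2484436 + (-1539/7 + 5/1194) = -2484436 - 1837531/8358 = -20766753619/8358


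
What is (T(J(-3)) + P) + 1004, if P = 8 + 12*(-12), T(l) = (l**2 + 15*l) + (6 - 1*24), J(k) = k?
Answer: 814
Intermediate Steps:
T(l) = -18 + l**2 + 15*l (T(l) = (l**2 + 15*l) + (6 - 24) = (l**2 + 15*l) - 18 = -18 + l**2 + 15*l)
P = -136 (P = 8 - 144 = -136)
(T(J(-3)) + P) + 1004 = ((-18 + (-3)**2 + 15*(-3)) - 136) + 1004 = ((-18 + 9 - 45) - 136) + 1004 = (-54 - 136) + 1004 = -190 + 1004 = 814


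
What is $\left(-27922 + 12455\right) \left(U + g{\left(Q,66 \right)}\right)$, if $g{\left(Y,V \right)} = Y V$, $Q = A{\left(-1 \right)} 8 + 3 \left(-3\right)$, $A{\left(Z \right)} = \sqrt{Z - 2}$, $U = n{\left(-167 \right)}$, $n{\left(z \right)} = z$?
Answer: $11770387 - 8166576 i \sqrt{3} \approx 1.177 \cdot 10^{7} - 1.4145 \cdot 10^{7} i$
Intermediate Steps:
$U = -167$
$A{\left(Z \right)} = \sqrt{-2 + Z}$
$Q = -9 + 8 i \sqrt{3}$ ($Q = \sqrt{-2 - 1} \cdot 8 + 3 \left(-3\right) = \sqrt{-3} \cdot 8 - 9 = i \sqrt{3} \cdot 8 - 9 = 8 i \sqrt{3} - 9 = -9 + 8 i \sqrt{3} \approx -9.0 + 13.856 i$)
$g{\left(Y,V \right)} = V Y$
$\left(-27922 + 12455\right) \left(U + g{\left(Q,66 \right)}\right) = \left(-27922 + 12455\right) \left(-167 + 66 \left(-9 + 8 i \sqrt{3}\right)\right) = - 15467 \left(-167 - \left(594 - 528 i \sqrt{3}\right)\right) = - 15467 \left(-761 + 528 i \sqrt{3}\right) = 11770387 - 8166576 i \sqrt{3}$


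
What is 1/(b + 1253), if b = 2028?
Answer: 1/3281 ≈ 0.00030479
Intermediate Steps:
1/(b + 1253) = 1/(2028 + 1253) = 1/3281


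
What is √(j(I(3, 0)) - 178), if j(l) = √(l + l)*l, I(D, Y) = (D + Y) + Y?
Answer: √(-178 + 3*√6) ≈ 13.063*I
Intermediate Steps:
I(D, Y) = D + 2*Y
j(l) = √2*l^(3/2) (j(l) = √(2*l)*l = (√2*√l)*l = √2*l^(3/2))
√(j(I(3, 0)) - 178) = √(√2*(3 + 2*0)^(3/2) - 178) = √(√2*(3 + 0)^(3/2) - 178) = √(√2*3^(3/2) - 178) = √(√2*(3*√3) - 178) = √(3*√6 - 178) = √(-178 + 3*√6)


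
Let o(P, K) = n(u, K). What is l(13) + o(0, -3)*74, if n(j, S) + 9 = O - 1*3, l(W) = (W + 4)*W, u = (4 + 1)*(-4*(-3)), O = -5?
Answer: -1037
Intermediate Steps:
u = 60 (u = 5*12 = 60)
l(W) = W*(4 + W) (l(W) = (4 + W)*W = W*(4 + W))
n(j, S) = -17 (n(j, S) = -9 + (-5 - 1*3) = -9 + (-5 - 3) = -9 - 8 = -17)
o(P, K) = -17
l(13) + o(0, -3)*74 = 13*(4 + 13) - 17*74 = 13*17 - 1258 = 221 - 1258 = -1037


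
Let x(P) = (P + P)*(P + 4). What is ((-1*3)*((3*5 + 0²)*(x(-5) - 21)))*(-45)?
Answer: -22275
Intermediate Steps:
x(P) = 2*P*(4 + P) (x(P) = (2*P)*(4 + P) = 2*P*(4 + P))
((-1*3)*((3*5 + 0²)*(x(-5) - 21)))*(-45) = ((-1*3)*((3*5 + 0²)*(2*(-5)*(4 - 5) - 21)))*(-45) = -3*(15 + 0)*(2*(-5)*(-1) - 21)*(-45) = -45*(10 - 21)*(-45) = -45*(-11)*(-45) = -3*(-165)*(-45) = 495*(-45) = -22275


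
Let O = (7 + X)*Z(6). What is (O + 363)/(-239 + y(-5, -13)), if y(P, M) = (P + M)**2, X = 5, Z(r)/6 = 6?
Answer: 159/17 ≈ 9.3529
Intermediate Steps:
Z(r) = 36 (Z(r) = 6*6 = 36)
y(P, M) = (M + P)**2
O = 432 (O = (7 + 5)*36 = 12*36 = 432)
(O + 363)/(-239 + y(-5, -13)) = (432 + 363)/(-239 + (-13 - 5)**2) = 795/(-239 + (-18)**2) = 795/(-239 + 324) = 795/85 = 795*(1/85) = 159/17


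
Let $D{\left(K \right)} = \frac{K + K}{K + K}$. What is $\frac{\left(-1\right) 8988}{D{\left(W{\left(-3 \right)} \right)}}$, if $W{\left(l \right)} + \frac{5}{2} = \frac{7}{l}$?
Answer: $-8988$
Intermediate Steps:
$W{\left(l \right)} = - \frac{5}{2} + \frac{7}{l}$
$D{\left(K \right)} = 1$ ($D{\left(K \right)} = \frac{2 K}{2 K} = 2 K \frac{1}{2 K} = 1$)
$\frac{\left(-1\right) 8988}{D{\left(W{\left(-3 \right)} \right)}} = \frac{\left(-1\right) 8988}{1} = \left(-8988\right) 1 = -8988$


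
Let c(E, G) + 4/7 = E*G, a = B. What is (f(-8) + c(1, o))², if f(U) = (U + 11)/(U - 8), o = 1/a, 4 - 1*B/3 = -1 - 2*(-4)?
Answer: 769129/1016064 ≈ 0.75697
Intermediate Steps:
B = -9 (B = 12 - 3*(-1 - 2*(-4)) = 12 - 3*(-1 + 8) = 12 - 3*7 = 12 - 21 = -9)
a = -9
o = -⅑ (o = 1/(-9) = -⅑ ≈ -0.11111)
c(E, G) = -4/7 + E*G
f(U) = (11 + U)/(-8 + U)
(f(-8) + c(1, o))² = ((11 - 8)/(-8 - 8) + (-4/7 + 1*(-⅑)))² = (3/(-16) + (-4/7 - ⅑))² = (-1/16*3 - 43/63)² = (-3/16 - 43/63)² = (-877/1008)² = 769129/1016064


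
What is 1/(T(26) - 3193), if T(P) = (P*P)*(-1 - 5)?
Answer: -1/7249 ≈ -0.00013795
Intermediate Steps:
T(P) = -6*P² (T(P) = P²*(-6) = -6*P²)
1/(T(26) - 3193) = 1/(-6*26² - 3193) = 1/(-6*676 - 3193) = 1/(-4056 - 3193) = 1/(-7249) = -1/7249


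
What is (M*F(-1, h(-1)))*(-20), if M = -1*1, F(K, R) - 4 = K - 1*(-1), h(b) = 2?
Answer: 80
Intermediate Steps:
F(K, R) = 5 + K (F(K, R) = 4 + (K - 1*(-1)) = 4 + (K + 1) = 4 + (1 + K) = 5 + K)
M = -1
(M*F(-1, h(-1)))*(-20) = -(5 - 1)*(-20) = -1*4*(-20) = -4*(-20) = 80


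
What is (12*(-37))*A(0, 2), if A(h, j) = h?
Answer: 0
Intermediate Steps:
(12*(-37))*A(0, 2) = (12*(-37))*0 = -444*0 = 0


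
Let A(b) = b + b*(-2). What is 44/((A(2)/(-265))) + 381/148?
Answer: 863221/148 ≈ 5832.6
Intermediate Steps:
A(b) = -b (A(b) = b - 2*b = -b)
44/((A(2)/(-265))) + 381/148 = 44/((-1*2/(-265))) + 381/148 = 44/((-2*(-1/265))) + 381*(1/148) = 44/(2/265) + 381/148 = 44*(265/2) + 381/148 = 5830 + 381/148 = 863221/148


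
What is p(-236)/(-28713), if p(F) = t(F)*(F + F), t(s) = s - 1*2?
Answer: -6608/1689 ≈ -3.9124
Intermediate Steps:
t(s) = -2 + s (t(s) = s - 2 = -2 + s)
p(F) = 2*F*(-2 + F) (p(F) = (-2 + F)*(F + F) = (-2 + F)*(2*F) = 2*F*(-2 + F))
p(-236)/(-28713) = (2*(-236)*(-2 - 236))/(-28713) = (2*(-236)*(-238))*(-1/28713) = 112336*(-1/28713) = -6608/1689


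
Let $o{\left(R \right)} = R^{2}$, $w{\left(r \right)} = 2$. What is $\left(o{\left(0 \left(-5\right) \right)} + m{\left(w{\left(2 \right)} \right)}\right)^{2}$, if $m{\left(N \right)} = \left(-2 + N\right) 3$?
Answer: $0$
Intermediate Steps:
$m{\left(N \right)} = -6 + 3 N$
$\left(o{\left(0 \left(-5\right) \right)} + m{\left(w{\left(2 \right)} \right)}\right)^{2} = \left(\left(0 \left(-5\right)\right)^{2} + \left(-6 + 3 \cdot 2\right)\right)^{2} = \left(0^{2} + \left(-6 + 6\right)\right)^{2} = \left(0 + 0\right)^{2} = 0^{2} = 0$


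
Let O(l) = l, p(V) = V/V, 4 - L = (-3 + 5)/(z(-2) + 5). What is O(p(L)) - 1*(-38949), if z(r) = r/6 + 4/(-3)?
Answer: 38950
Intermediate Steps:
z(r) = -4/3 + r/6 (z(r) = r*(⅙) + 4*(-⅓) = r/6 - 4/3 = -4/3 + r/6)
L = 17/5 (L = 4 - (-3 + 5)/((-4/3 + (⅙)*(-2)) + 5) = 4 - 2/((-4/3 - ⅓) + 5) = 4 - 2/(-5/3 + 5) = 4 - 2/10/3 = 4 - 2*3/10 = 4 - 1*⅗ = 4 - ⅗ = 17/5 ≈ 3.4000)
p(V) = 1
O(p(L)) - 1*(-38949) = 1 - 1*(-38949) = 1 + 38949 = 38950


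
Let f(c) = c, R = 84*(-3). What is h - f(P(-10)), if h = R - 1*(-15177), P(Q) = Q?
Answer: 14935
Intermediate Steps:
R = -252
h = 14925 (h = -252 - 1*(-15177) = -252 + 15177 = 14925)
h - f(P(-10)) = 14925 - 1*(-10) = 14925 + 10 = 14935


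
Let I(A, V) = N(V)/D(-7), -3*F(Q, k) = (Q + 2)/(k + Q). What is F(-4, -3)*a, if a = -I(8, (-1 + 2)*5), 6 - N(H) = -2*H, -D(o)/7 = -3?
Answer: 32/441 ≈ 0.072562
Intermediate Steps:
D(o) = 21 (D(o) = -7*(-3) = 21)
N(H) = 6 + 2*H (N(H) = 6 - (-2)*H = 6 + 2*H)
F(Q, k) = -(2 + Q)/(3*(Q + k)) (F(Q, k) = -(Q + 2)/(3*(k + Q)) = -(2 + Q)/(3*(Q + k)))
I(A, V) = 2/7 + 2*V/21 (I(A, V) = (6 + 2*V)/21 = (6 + 2*V)*(1/21) = 2/7 + 2*V/21)
a = -16/21 (a = -(2/7 + 2*((-1 + 2)*5)/21) = -(2/7 + 2*(1*5)/21) = -(2/7 + (2/21)*5) = -(2/7 + 10/21) = -1*16/21 = -16/21 ≈ -0.76190)
F(-4, -3)*a = ((-2 - 1*(-4))/(3*(-4 - 3)))*(-16/21) = ((⅓)*(-2 + 4)/(-7))*(-16/21) = ((⅓)*(-⅐)*2)*(-16/21) = -2/21*(-16/21) = 32/441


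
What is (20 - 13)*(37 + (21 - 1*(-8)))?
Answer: 462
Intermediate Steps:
(20 - 13)*(37 + (21 - 1*(-8))) = 7*(37 + (21 + 8)) = 7*(37 + 29) = 7*66 = 462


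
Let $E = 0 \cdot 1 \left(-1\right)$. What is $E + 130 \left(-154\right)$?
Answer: $-20020$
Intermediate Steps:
$E = 0$ ($E = 0 \left(-1\right) = 0$)
$E + 130 \left(-154\right) = 0 + 130 \left(-154\right) = 0 - 20020 = -20020$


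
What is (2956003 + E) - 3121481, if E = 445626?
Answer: 280148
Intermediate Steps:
(2956003 + E) - 3121481 = (2956003 + 445626) - 3121481 = 3401629 - 3121481 = 280148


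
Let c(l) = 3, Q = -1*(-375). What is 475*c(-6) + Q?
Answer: 1800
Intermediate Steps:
Q = 375
475*c(-6) + Q = 475*3 + 375 = 1425 + 375 = 1800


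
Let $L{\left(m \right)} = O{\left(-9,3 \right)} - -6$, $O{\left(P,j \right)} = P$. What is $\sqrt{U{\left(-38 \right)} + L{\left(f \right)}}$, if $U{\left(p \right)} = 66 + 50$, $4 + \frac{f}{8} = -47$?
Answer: $\sqrt{113} \approx 10.63$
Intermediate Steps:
$f = -408$ ($f = -32 + 8 \left(-47\right) = -32 - 376 = -408$)
$U{\left(p \right)} = 116$
$L{\left(m \right)} = -3$ ($L{\left(m \right)} = -9 - -6 = -9 + 6 = -3$)
$\sqrt{U{\left(-38 \right)} + L{\left(f \right)}} = \sqrt{116 - 3} = \sqrt{113}$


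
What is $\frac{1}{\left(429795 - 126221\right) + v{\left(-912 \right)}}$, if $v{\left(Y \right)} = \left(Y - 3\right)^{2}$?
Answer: $\frac{1}{1140799} \approx 8.7658 \cdot 10^{-7}$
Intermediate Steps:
$v{\left(Y \right)} = \left(-3 + Y\right)^{2}$
$\frac{1}{\left(429795 - 126221\right) + v{\left(-912 \right)}} = \frac{1}{\left(429795 - 126221\right) + \left(-3 - 912\right)^{2}} = \frac{1}{\left(429795 - 126221\right) + \left(-915\right)^{2}} = \frac{1}{303574 + 837225} = \frac{1}{1140799}$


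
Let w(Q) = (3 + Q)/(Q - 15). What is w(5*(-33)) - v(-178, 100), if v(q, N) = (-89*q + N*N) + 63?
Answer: -259041/10 ≈ -25904.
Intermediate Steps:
v(q, N) = 63 + N² - 89*q (v(q, N) = (-89*q + N²) + 63 = (N² - 89*q) + 63 = 63 + N² - 89*q)
w(Q) = (3 + Q)/(-15 + Q)
w(5*(-33)) - v(-178, 100) = (3 + 5*(-33))/(-15 + 5*(-33)) - (63 + 100² - 89*(-178)) = (3 - 165)/(-15 - 165) - (63 + 10000 + 15842) = -162/(-180) - 1*25905 = -1/180*(-162) - 25905 = 9/10 - 25905 = -259041/10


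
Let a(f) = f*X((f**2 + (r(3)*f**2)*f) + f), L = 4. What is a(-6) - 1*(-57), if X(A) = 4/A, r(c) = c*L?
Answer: 24343/427 ≈ 57.009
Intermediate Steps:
r(c) = 4*c (r(c) = c*4 = 4*c)
a(f) = 4*f/(f + f**2 + 12*f**3) (a(f) = f*(4/((f**2 + ((4*3)*f**2)*f) + f)) = f*(4/((f**2 + (12*f**2)*f) + f)) = f*(4/((f**2 + 12*f**3) + f)) = f*(4/(f + f**2 + 12*f**3)) = 4*f/(f + f**2 + 12*f**3))
a(-6) - 1*(-57) = 4/(1 - 6 + 12*(-6)**2) - 1*(-57) = 4/(1 - 6 + 12*36) + 57 = 4/(1 - 6 + 432) + 57 = 4/427 + 57 = 24343/427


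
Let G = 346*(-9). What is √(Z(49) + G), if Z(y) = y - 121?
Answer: 3*I*√354 ≈ 56.445*I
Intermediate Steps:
Z(y) = -121 + y
G = -3114
√(Z(49) + G) = √((-121 + 49) - 3114) = √(-72 - 3114) = √(-3186) = 3*I*√354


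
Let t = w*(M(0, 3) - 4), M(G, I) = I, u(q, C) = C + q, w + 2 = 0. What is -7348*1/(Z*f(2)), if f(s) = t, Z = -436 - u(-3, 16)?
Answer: 3674/449 ≈ 8.1826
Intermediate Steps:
w = -2 (w = -2 + 0 = -2)
Z = -449 (Z = -436 - (16 - 3) = -436 - 1*13 = -436 - 13 = -449)
t = 2 (t = -2*(3 - 4) = -2*(-1) = 2)
f(s) = 2
-7348*1/(Z*f(2)) = -7348/((-449*2)) = -7348/(-898) = -7348*(-1/898) = 3674/449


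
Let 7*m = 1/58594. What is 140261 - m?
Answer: 57529171237/410158 ≈ 1.4026e+5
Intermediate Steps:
m = 1/410158 (m = (⅐)/58594 = (⅐)*(1/58594) = 1/410158 ≈ 2.4381e-6)
140261 - m = 140261 - 1*1/410158 = 140261 - 1/410158 = 57529171237/410158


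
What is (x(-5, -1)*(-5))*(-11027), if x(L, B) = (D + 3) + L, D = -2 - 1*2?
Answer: -330810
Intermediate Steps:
D = -4 (D = -2 - 2 = -4)
x(L, B) = -1 + L (x(L, B) = (-4 + 3) + L = -1 + L)
(x(-5, -1)*(-5))*(-11027) = ((-1 - 5)*(-5))*(-11027) = -6*(-5)*(-11027) = 30*(-11027) = -330810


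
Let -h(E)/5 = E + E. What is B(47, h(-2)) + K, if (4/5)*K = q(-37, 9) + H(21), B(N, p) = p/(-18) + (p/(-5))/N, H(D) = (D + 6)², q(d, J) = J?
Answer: 779423/846 ≈ 921.30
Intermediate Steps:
H(D) = (6 + D)²
h(E) = -10*E (h(E) = -5*(E + E) = -10*E)
B(N, p) = -p/18 - p/(5*N) (B(N, p) = p*(-1/18) + (p*(-⅕))/N = -p/18 + (-p/5)/N = -p/18 - p/(5*N))
K = 1845/2 (K = 5*(9 + (6 + 21)²)/4 = 5*(9 + 27²)/4 = 5*(9 + 729)/4 = (5/4)*738 = 1845/2 ≈ 922.50)
B(47, h(-2)) + K = (-(-5)*(-2)/9 - ⅕*(-10*(-2))/47) + 1845/2 = (-1/18*20 - ⅕*20*1/47) + 1845/2 = (-10/9 - 4/47) + 1845/2 = -506/423 + 1845/2 = 779423/846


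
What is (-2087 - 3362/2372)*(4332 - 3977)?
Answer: -879286365/1186 ≈ -7.4139e+5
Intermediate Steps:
(-2087 - 3362/2372)*(4332 - 3977) = (-2087 - 3362*1/2372)*355 = (-2087 - 1681/1186)*355 = -2476863/1186*355 = -879286365/1186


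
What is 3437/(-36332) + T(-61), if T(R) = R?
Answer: -2219689/36332 ≈ -61.095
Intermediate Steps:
3437/(-36332) + T(-61) = 3437/(-36332) - 61 = 3437*(-1/36332) - 61 = -3437/36332 - 61 = -2219689/36332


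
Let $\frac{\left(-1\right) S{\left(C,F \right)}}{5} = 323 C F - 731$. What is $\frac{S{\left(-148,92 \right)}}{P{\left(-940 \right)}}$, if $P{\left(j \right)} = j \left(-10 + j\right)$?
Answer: $\frac{4398699}{178600} \approx 24.629$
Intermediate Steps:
$S{\left(C,F \right)} = 3655 - 1615 C F$ ($S{\left(C,F \right)} = - 5 \left(323 C F - 731\right) = - 5 \left(-731 + 323 C F\right) = 3655 - 1615 C F$)
$\frac{S{\left(-148,92 \right)}}{P{\left(-940 \right)}} = \frac{3655 - \left(-239020\right) 92}{\left(-940\right) \left(-10 - 940\right)} = \frac{3655 + 21989840}{\left(-940\right) \left(-950\right)} = \frac{21993495}{893000} = 21993495 \cdot \frac{1}{893000} = \frac{4398699}{178600}$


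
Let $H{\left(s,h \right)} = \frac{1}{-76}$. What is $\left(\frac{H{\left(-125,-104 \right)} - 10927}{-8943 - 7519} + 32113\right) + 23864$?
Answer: $\frac{70034326877}{1251112} \approx 55978.0$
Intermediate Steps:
$H{\left(s,h \right)} = - \frac{1}{76}$
$\left(\frac{H{\left(-125,-104 \right)} - 10927}{-8943 - 7519} + 32113\right) + 23864 = \left(\frac{- \frac{1}{76} - 10927}{-8943 - 7519} + 32113\right) + 23864 = \left(- \frac{830453}{76 \left(-16462\right)} + 32113\right) + 23864 = \left(\left(- \frac{830453}{76}\right) \left(- \frac{1}{16462}\right) + 32113\right) + 23864 = \left(\frac{830453}{1251112} + 32113\right) + 23864 = \frac{40177790109}{1251112} + 23864 = \frac{70034326877}{1251112}$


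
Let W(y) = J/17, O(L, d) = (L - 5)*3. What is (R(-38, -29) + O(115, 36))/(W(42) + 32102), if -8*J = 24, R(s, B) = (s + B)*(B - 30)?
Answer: 72811/545731 ≈ 0.13342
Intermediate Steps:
R(s, B) = (-30 + B)*(B + s) (R(s, B) = (B + s)*(-30 + B) = (-30 + B)*(B + s))
O(L, d) = -15 + 3*L (O(L, d) = (-5 + L)*3 = -15 + 3*L)
J = -3 (J = -⅛*24 = -3)
W(y) = -3/17
(R(-38, -29) + O(115, 36))/(W(42) + 32102) = (((-29)² - 30*(-29) - 30*(-38) - 29*(-38)) + (-15 + 3*115))/(-3/17 + 32102) = ((841 + 870 + 1140 + 1102) + (-15 + 345))/(545731/17) = (3953 + 330)*(17/545731) = 4283*(17/545731) = 72811/545731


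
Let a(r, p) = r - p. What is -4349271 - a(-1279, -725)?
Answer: -4348717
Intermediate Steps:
-4349271 - a(-1279, -725) = -4349271 - (-1279 - 1*(-725)) = -4349271 - (-1279 + 725) = -4349271 - 1*(-554) = -4349271 + 554 = -4348717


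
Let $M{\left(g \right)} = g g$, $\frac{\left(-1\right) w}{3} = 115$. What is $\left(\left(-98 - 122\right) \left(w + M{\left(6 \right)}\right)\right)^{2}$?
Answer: $4621280400$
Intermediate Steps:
$w = -345$ ($w = \left(-3\right) 115 = -345$)
$M{\left(g \right)} = g^{2}$
$\left(\left(-98 - 122\right) \left(w + M{\left(6 \right)}\right)\right)^{2} = \left(\left(-98 - 122\right) \left(-345 + 6^{2}\right)\right)^{2} = \left(- 220 \left(-345 + 36\right)\right)^{2} = \left(\left(-220\right) \left(-309\right)\right)^{2} = 67980^{2} = 4621280400$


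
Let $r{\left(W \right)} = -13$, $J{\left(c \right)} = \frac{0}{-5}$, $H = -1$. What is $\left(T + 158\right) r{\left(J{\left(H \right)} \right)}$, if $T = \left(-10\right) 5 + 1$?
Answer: $-1417$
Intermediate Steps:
$T = -49$ ($T = -50 + 1 = -49$)
$J{\left(c \right)} = 0$ ($J{\left(c \right)} = 0 \left(- \frac{1}{5}\right) = 0$)
$\left(T + 158\right) r{\left(J{\left(H \right)} \right)} = \left(-49 + 158\right) \left(-13\right) = 109 \left(-13\right) = -1417$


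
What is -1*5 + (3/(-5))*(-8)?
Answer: -⅕ ≈ -0.20000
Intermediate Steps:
-1*5 + (3/(-5))*(-8) = -5 + (3*(-⅕))*(-8) = -5 - ⅗*(-8) = -5 + 24/5 = -⅕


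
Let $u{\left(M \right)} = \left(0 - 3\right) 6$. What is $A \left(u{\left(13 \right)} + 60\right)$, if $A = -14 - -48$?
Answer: $1428$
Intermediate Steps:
$u{\left(M \right)} = -18$ ($u{\left(M \right)} = \left(-3\right) 6 = -18$)
$A = 34$ ($A = -14 + 48 = 34$)
$A \left(u{\left(13 \right)} + 60\right) = 34 \left(-18 + 60\right) = 34 \cdot 42 = 1428$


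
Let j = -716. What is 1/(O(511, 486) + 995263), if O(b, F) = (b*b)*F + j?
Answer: 1/127899353 ≈ 7.8186e-9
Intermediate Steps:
O(b, F) = -716 + F*b**2 (O(b, F) = (b*b)*F - 716 = b**2*F - 716 = F*b**2 - 716 = -716 + F*b**2)
1/(O(511, 486) + 995263) = 1/((-716 + 486*511**2) + 995263) = 1/((-716 + 486*261121) + 995263) = 1/((-716 + 126904806) + 995263) = 1/(126904090 + 995263) = 1/127899353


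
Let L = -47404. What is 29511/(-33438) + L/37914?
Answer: -450662501/211294722 ≈ -2.1329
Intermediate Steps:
29511/(-33438) + L/37914 = 29511/(-33438) - 47404/37914 = 29511*(-1/33438) - 47404*1/37914 = -9837/11146 - 23702/18957 = -450662501/211294722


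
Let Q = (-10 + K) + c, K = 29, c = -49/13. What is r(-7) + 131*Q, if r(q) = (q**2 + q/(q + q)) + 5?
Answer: 53293/26 ≈ 2049.7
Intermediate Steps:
c = -49/13 (c = -49*1/13 = -49/13 ≈ -3.7692)
r(q) = 11/2 + q**2 (r(q) = (q**2 + q/((2*q))) + 5 = (q**2 + (1/(2*q))*q) + 5 = (q**2 + 1/2) + 5 = (1/2 + q**2) + 5 = 11/2 + q**2)
Q = 198/13 (Q = (-10 + 29) - 49/13 = 19 - 49/13 = 198/13 ≈ 15.231)
r(-7) + 131*Q = (11/2 + (-7)**2) + 131*(198/13) = (11/2 + 49) + 25938/13 = 109/2 + 25938/13 = 53293/26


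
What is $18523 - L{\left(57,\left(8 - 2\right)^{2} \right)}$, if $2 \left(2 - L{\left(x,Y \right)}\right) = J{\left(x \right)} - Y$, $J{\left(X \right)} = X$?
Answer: $\frac{37063}{2} \approx 18532.0$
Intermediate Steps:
$L{\left(x,Y \right)} = 2 + \frac{Y}{2} - \frac{x}{2}$ ($L{\left(x,Y \right)} = 2 - \frac{x - Y}{2} = 2 + \left(\frac{Y}{2} - \frac{x}{2}\right) = 2 + \frac{Y}{2} - \frac{x}{2}$)
$18523 - L{\left(57,\left(8 - 2\right)^{2} \right)} = 18523 - \left(2 + \frac{\left(8 - 2\right)^{2}}{2} - \frac{57}{2}\right) = 18523 - \left(2 + \frac{6^{2}}{2} - \frac{57}{2}\right) = 18523 - \left(2 + \frac{1}{2} \cdot 36 - \frac{57}{2}\right) = 18523 - \left(2 + 18 - \frac{57}{2}\right) = 18523 - - \frac{17}{2} = 18523 + \frac{17}{2} = \frac{37063}{2}$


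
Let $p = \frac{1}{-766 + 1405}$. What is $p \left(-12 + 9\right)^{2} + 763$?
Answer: $\frac{54174}{71} \approx 763.01$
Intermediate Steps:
$p = \frac{1}{639} \approx 0.0015649$
$p \left(-12 + 9\right)^{2} + 763 = \frac{\left(-12 + 9\right)^{2}}{639} + 763 = \frac{\left(-3\right)^{2}}{639} + 763 = \frac{1}{639} \cdot 9 + 763 = \frac{1}{71} + 763 = \frac{54174}{71}$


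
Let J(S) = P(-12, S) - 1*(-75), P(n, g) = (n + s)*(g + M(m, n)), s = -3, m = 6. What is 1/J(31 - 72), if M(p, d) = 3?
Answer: 1/645 ≈ 0.0015504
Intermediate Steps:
P(n, g) = (-3 + n)*(3 + g) (P(n, g) = (n - 3)*(g + 3) = (-3 + n)*(3 + g))
J(S) = 30 - 15*S (J(S) = (-9 - 3*S + 3*(-12) + S*(-12)) - 1*(-75) = (-9 - 3*S - 36 - 12*S) + 75 = (-45 - 15*S) + 75 = 30 - 15*S)
1/J(31 - 72) = 1/(30 - 15*(31 - 72)) = 1/(30 - 15*(-41)) = 1/(30 + 615) = 1/645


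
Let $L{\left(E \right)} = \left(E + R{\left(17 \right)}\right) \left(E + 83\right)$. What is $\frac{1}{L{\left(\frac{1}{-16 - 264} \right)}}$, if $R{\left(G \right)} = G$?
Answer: $\frac{78400}{110594401} \approx 0.0007089$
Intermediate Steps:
$L{\left(E \right)} = \left(17 + E\right) \left(83 + E\right)$ ($L{\left(E \right)} = \left(E + 17\right) \left(E + 83\right) = \left(17 + E\right) \left(83 + E\right)$)
$\frac{1}{L{\left(\frac{1}{-16 - 264} \right)}} = \frac{1}{1411 + \left(\frac{1}{-16 - 264}\right)^{2} + \frac{100}{-16 - 264}} = \frac{1}{1411 + \left(\frac{1}{-280}\right)^{2} + \frac{100}{-280}} = \frac{1}{1411 + \left(- \frac{1}{280}\right)^{2} + 100 \left(- \frac{1}{280}\right)} = \frac{1}{1411 + \frac{1}{78400} - \frac{5}{14}} = \frac{1}{\frac{110594401}{78400}} = \frac{78400}{110594401}$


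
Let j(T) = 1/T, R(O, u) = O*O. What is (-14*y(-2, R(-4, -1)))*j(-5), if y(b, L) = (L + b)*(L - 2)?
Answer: 2744/5 ≈ 548.80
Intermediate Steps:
R(O, u) = O²
y(b, L) = (-2 + L)*(L + b) (y(b, L) = (L + b)*(-2 + L) = (-2 + L)*(L + b))
(-14*y(-2, R(-4, -1)))*j(-5) = -14*(((-4)²)² - 2*(-4)² - 2*(-2) + (-4)²*(-2))/(-5) = -14*(16² - 2*16 + 4 + 16*(-2))*(-⅕) = -14*(256 - 32 + 4 - 32)*(-⅕) = -14*196*(-⅕) = -2744*(-⅕) = 2744/5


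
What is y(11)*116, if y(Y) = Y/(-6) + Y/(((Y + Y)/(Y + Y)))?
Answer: 3190/3 ≈ 1063.3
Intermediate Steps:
y(Y) = 5*Y/6 (y(Y) = Y*(-⅙) + Y/(((2*Y)/((2*Y)))) = -Y/6 + Y/(((2*Y)*(1/(2*Y)))) = -Y/6 + Y/1 = -Y/6 + Y*1 = -Y/6 + Y = 5*Y/6)
y(11)*116 = ((⅚)*11)*116 = (55/6)*116 = 3190/3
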